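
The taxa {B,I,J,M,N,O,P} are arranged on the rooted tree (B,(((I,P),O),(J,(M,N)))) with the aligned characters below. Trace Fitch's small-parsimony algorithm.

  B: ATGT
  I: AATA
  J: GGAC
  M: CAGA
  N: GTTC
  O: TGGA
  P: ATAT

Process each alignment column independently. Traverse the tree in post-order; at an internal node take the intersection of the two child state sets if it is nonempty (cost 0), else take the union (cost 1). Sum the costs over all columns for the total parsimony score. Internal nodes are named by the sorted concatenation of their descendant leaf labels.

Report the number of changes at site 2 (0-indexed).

4

IP@0: {A} ∩ {A} = {A} (intersection, +0)
IOP@0: {A} ∪ {T} = {A,T} (union, +1)
MN@0: {C} ∪ {G} = {C,G} (union, +1)
JMN@0: {G} ∩ {C,G} = {G} (intersection, +0)
IJMNOP@0: {A,T} ∪ {G} = {A,G,T} (union, +1)
BIJMNOP@0: {A} ∩ {A,G,T} = {A} (intersection, +0)
IP@1: {A} ∪ {T} = {A,T} (union, +1)
IOP@1: {A,T} ∪ {G} = {A,G,T} (union, +1)
MN@1: {A} ∪ {T} = {A,T} (union, +1)
JMN@1: {G} ∪ {A,T} = {A,G,T} (union, +1)
IJMNOP@1: {A,G,T} ∩ {A,G,T} = {A,G,T} (intersection, +0)
BIJMNOP@1: {T} ∩ {A,G,T} = {T} (intersection, +0)
IP@2: {T} ∪ {A} = {A,T} (union, +1)
IOP@2: {A,T} ∪ {G} = {A,G,T} (union, +1)
MN@2: {G} ∪ {T} = {G,T} (union, +1)
JMN@2: {A} ∪ {G,T} = {A,G,T} (union, +1)
IJMNOP@2: {A,G,T} ∩ {A,G,T} = {A,G,T} (intersection, +0)
BIJMNOP@2: {G} ∩ {A,G,T} = {G} (intersection, +0)
IP@3: {A} ∪ {T} = {A,T} (union, +1)
IOP@3: {A,T} ∩ {A} = {A} (intersection, +0)
MN@3: {A} ∪ {C} = {A,C} (union, +1)
JMN@3: {C} ∩ {A,C} = {C} (intersection, +0)
IJMNOP@3: {A} ∪ {C} = {A,C} (union, +1)
BIJMNOP@3: {T} ∪ {A,C} = {A,C,T} (union, +1)
per-site changes: [3, 4, 4, 4]; total = 15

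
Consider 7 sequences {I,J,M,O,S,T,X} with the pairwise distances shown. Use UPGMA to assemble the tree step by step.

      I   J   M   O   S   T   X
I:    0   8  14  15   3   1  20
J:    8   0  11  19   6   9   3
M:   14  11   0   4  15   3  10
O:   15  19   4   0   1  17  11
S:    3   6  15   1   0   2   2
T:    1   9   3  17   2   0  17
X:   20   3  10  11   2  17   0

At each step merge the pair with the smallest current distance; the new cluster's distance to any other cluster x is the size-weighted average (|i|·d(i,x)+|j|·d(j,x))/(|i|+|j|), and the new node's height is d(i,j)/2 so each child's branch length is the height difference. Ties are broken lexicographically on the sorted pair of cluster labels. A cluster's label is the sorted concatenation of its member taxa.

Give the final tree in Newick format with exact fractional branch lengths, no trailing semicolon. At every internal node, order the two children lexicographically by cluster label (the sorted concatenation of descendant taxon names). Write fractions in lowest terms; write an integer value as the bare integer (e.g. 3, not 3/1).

1. join I+T (d=1) ⇒ IT; edges |I|=1/2, |T|=1/2
  updated: d(IT,J)=17/2, d(IT,M)=17/2, d(IT,O)=16, d(IT,S)=5/2, d(IT,X)=37/2
2. join O+S (d=1) ⇒ OS; edges |O|=1/2, |S|=1/2
  updated: d(IT,OS)=37/4, d(J,OS)=25/2, d(M,OS)=19/2, d(OS,X)=13/2
3. join J+X (d=3) ⇒ JX; edges |J|=3/2, |X|=3/2
  updated: d(IT,JX)=27/2, d(JX,M)=21/2, d(JX,OS)=19/2
4. join IT+M (d=17/2) ⇒ IMT; edges |IT|=15/4, |M|=17/4
  updated: d(IMT,JX)=25/2, d(IMT,OS)=28/3
5. join IMT+OS (d=28/3) ⇒ IMOST; edges |IMT|=5/12, |OS|=25/6
  updated: d(IMOST,JX)=113/10
6. join IMOST+JX (d=113/10) ⇒ IJMOSTX; edges |IMOST|=59/60, |JX|=83/20
final tree: ((((I:1/2,T:1/2):15/4,M:17/4):5/12,(O:1/2,S:1/2):25/6):59/60,(J:3/2,X:3/2):83/20)
total length: 1363/60

((((I:1/2,T:1/2):15/4,M:17/4):5/12,(O:1/2,S:1/2):25/6):59/60,(J:3/2,X:3/2):83/20)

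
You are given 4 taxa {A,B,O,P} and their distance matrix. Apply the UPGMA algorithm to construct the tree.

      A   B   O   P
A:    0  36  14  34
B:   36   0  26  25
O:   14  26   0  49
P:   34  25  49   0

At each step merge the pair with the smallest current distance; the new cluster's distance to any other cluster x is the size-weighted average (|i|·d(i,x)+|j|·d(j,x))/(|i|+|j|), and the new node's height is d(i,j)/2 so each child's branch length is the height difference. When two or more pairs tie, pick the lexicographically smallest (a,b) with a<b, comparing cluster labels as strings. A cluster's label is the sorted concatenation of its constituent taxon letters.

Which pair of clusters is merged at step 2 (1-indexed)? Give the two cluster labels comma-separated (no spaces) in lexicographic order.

B,P

iteration 1: select A,O (d=14); attach at lengths (7, 7); label the merged cluster AO
  updated: d(AO,B)=31, d(AO,P)=83/2
iteration 2: select B,P (d=25); attach at lengths (25/2, 25/2); label the merged cluster BP
  updated: d(AO,BP)=145/4
iteration 3: select AO,BP (d=145/4); attach at lengths (89/8, 45/8); label the merged cluster ABOP
final tree: ((A:7,O:7):89/8,(B:25/2,P:25/2):45/8)
total length: 223/4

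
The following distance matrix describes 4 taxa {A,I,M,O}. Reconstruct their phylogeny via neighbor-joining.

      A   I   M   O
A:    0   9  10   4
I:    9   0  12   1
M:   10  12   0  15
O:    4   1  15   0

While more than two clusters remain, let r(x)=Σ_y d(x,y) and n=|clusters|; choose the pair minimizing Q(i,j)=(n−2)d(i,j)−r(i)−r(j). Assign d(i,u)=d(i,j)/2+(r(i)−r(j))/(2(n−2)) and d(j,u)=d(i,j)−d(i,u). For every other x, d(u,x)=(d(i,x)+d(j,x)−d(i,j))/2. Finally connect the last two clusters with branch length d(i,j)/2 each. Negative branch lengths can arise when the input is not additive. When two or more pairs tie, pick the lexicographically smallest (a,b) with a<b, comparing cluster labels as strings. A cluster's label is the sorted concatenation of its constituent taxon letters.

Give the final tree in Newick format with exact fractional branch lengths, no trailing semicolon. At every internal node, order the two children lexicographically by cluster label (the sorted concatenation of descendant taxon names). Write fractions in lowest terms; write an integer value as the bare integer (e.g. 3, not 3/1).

(((A:3/2,M:17/2):9/2,I:1):0,O:0)

step 1: merge (A,M) at d=10, Q=-40; branch lengths A→3/2, M→17/2; new cluster AM
  updated: d(AM,I)=11/2, d(AM,O)=9/2
step 2: merge (AM,I) at d=11/2, Q=-11; branch lengths AM→9/2, I→1; new cluster AIM
  updated: d(AIM,O)=0
step 3: merge (AIM,O) at d=0; branch lengths AIM→0, O→0; new cluster AIMO
final tree: (((A:3/2,M:17/2):9/2,I:1):0,O:0)
total length: 31/2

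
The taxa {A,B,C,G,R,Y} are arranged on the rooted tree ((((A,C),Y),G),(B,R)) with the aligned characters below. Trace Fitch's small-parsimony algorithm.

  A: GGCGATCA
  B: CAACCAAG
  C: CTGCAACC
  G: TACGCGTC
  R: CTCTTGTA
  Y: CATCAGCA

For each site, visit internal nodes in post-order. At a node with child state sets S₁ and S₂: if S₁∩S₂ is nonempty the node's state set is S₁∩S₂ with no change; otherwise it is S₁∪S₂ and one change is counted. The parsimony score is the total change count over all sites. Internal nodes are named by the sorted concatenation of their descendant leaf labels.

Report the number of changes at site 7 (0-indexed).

3

site 0, node AC: A={G} ∪ C={C} → {C,G} (+1)
site 0, node ACY: AC={C,G} ∩ Y={C} → {C} (+0)
site 0, node ACGY: ACY={C} ∪ G={T} → {C,T} (+1)
site 0, node BR: B={C} ∩ R={C} → {C} (+0)
site 0, node ABCGRY: ACGY={C,T} ∩ BR={C} → {C} (+0)
site 1, node AC: A={G} ∪ C={T} → {G,T} (+1)
site 1, node ACY: AC={G,T} ∪ Y={A} → {A,G,T} (+1)
site 1, node ACGY: ACY={A,G,T} ∩ G={A} → {A} (+0)
site 1, node BR: B={A} ∪ R={T} → {A,T} (+1)
site 1, node ABCGRY: ACGY={A} ∩ BR={A,T} → {A} (+0)
site 2, node AC: A={C} ∪ C={G} → {C,G} (+1)
site 2, node ACY: AC={C,G} ∪ Y={T} → {C,G,T} (+1)
site 2, node ACGY: ACY={C,G,T} ∩ G={C} → {C} (+0)
site 2, node BR: B={A} ∪ R={C} → {A,C} (+1)
site 2, node ABCGRY: ACGY={C} ∩ BR={A,C} → {C} (+0)
site 3, node AC: A={G} ∪ C={C} → {C,G} (+1)
site 3, node ACY: AC={C,G} ∩ Y={C} → {C} (+0)
site 3, node ACGY: ACY={C} ∪ G={G} → {C,G} (+1)
site 3, node BR: B={C} ∪ R={T} → {C,T} (+1)
site 3, node ABCGRY: ACGY={C,G} ∩ BR={C,T} → {C} (+0)
site 4, node AC: A={A} ∩ C={A} → {A} (+0)
site 4, node ACY: AC={A} ∩ Y={A} → {A} (+0)
site 4, node ACGY: ACY={A} ∪ G={C} → {A,C} (+1)
site 4, node BR: B={C} ∪ R={T} → {C,T} (+1)
site 4, node ABCGRY: ACGY={A,C} ∩ BR={C,T} → {C} (+0)
site 5, node AC: A={T} ∪ C={A} → {A,T} (+1)
site 5, node ACY: AC={A,T} ∪ Y={G} → {A,G,T} (+1)
site 5, node ACGY: ACY={A,G,T} ∩ G={G} → {G} (+0)
site 5, node BR: B={A} ∪ R={G} → {A,G} (+1)
site 5, node ABCGRY: ACGY={G} ∩ BR={A,G} → {G} (+0)
site 6, node AC: A={C} ∩ C={C} → {C} (+0)
site 6, node ACY: AC={C} ∩ Y={C} → {C} (+0)
site 6, node ACGY: ACY={C} ∪ G={T} → {C,T} (+1)
site 6, node BR: B={A} ∪ R={T} → {A,T} (+1)
site 6, node ABCGRY: ACGY={C,T} ∩ BR={A,T} → {T} (+0)
site 7, node AC: A={A} ∪ C={C} → {A,C} (+1)
site 7, node ACY: AC={A,C} ∩ Y={A} → {A} (+0)
site 7, node ACGY: ACY={A} ∪ G={C} → {A,C} (+1)
site 7, node BR: B={G} ∪ R={A} → {A,G} (+1)
site 7, node ABCGRY: ACGY={A,C} ∩ BR={A,G} → {A} (+0)
per-site changes: [2, 3, 3, 3, 2, 3, 2, 3]; total = 21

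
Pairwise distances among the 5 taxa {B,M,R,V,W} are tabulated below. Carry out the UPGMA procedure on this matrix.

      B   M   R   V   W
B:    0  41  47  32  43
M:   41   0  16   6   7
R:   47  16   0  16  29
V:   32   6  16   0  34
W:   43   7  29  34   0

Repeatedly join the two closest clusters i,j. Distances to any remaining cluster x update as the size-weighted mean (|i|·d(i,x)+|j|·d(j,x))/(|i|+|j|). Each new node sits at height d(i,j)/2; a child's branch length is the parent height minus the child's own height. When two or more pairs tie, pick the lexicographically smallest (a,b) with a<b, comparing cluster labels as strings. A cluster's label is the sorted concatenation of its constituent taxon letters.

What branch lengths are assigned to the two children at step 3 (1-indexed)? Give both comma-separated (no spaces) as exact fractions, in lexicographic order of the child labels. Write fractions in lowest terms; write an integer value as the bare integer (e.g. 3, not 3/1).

iteration 1: select M,V (d=6); attach at lengths (3, 3); label the merged cluster MV
  updated: d(B,MV)=73/2, d(MV,R)=16, d(MV,W)=41/2
iteration 2: select MV,R (d=16); attach at lengths (5, 8); label the merged cluster MRV
  updated: d(B,MRV)=40, d(MRV,W)=70/3
iteration 3: select MRV,W (d=70/3); attach at lengths (11/3, 35/3); label the merged cluster MRVW
  updated: d(B,MRVW)=163/4
iteration 4: select B,MRVW (d=163/4); attach at lengths (163/8, 209/24); label the merged cluster BMRVW
final tree: (B:163/8,(((M:3,V:3):5,R:8):11/3,W:35/3):209/24)
total length: 761/12

11/3,35/3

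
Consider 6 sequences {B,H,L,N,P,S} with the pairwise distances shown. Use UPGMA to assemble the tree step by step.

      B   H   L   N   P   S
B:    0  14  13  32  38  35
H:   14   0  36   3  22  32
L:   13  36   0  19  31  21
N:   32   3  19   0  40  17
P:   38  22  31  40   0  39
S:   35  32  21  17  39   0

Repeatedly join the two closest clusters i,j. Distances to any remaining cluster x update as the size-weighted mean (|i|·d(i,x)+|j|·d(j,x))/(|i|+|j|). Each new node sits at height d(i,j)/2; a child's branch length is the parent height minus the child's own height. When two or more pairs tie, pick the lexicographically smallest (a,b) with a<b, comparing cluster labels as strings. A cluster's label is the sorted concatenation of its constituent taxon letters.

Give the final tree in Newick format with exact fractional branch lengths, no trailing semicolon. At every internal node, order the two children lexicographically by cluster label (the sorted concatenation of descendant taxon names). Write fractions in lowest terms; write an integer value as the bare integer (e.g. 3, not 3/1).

(((B:13/2,L:13/2):79/12,((H:3/2,N:3/2):43/4,S:49/4):5/6):47/12,P:17)

iteration 1: select H,N (d=3); attach at lengths (3/2, 3/2); label the merged cluster HN
  updated: d(B,HN)=23, d(HN,L)=55/2, d(HN,P)=31, d(HN,S)=49/2
iteration 2: select B,L (d=13); attach at lengths (13/2, 13/2); label the merged cluster BL
  updated: d(BL,HN)=101/4, d(BL,P)=69/2, d(BL,S)=28
iteration 3: select HN,S (d=49/2); attach at lengths (43/4, 49/4); label the merged cluster HNS
  updated: d(BL,HNS)=157/6, d(HNS,P)=101/3
iteration 4: select BL,HNS (d=157/6); attach at lengths (79/12, 5/6); label the merged cluster BHLNS
  updated: d(BHLNS,P)=34
iteration 5: select BHLNS,P (d=34); attach at lengths (47/12, 17); label the merged cluster BHLNPS
final tree: (((B:13/2,L:13/2):79/12,((H:3/2,N:3/2):43/4,S:49/4):5/6):47/12,P:17)
total length: 202/3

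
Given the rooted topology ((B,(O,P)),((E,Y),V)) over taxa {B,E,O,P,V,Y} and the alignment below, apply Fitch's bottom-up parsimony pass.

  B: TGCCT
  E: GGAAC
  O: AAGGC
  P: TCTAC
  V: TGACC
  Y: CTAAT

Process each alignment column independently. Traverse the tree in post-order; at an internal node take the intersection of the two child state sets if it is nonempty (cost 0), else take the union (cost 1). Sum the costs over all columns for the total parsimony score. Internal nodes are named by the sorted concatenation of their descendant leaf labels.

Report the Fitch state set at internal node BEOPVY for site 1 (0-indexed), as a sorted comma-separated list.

G

site 0, node OP: O={A} ∪ P={T} → {A,T} (+1)
site 0, node BOP: B={T} ∩ OP={A,T} → {T} (+0)
site 0, node EY: E={G} ∪ Y={C} → {C,G} (+1)
site 0, node EVY: EY={C,G} ∪ V={T} → {C,G,T} (+1)
site 0, node BEOPVY: BOP={T} ∩ EVY={C,G,T} → {T} (+0)
site 1, node OP: O={A} ∪ P={C} → {A,C} (+1)
site 1, node BOP: B={G} ∪ OP={A,C} → {A,C,G} (+1)
site 1, node EY: E={G} ∪ Y={T} → {G,T} (+1)
site 1, node EVY: EY={G,T} ∩ V={G} → {G} (+0)
site 1, node BEOPVY: BOP={A,C,G} ∩ EVY={G} → {G} (+0)
site 2, node OP: O={G} ∪ P={T} → {G,T} (+1)
site 2, node BOP: B={C} ∪ OP={G,T} → {C,G,T} (+1)
site 2, node EY: E={A} ∩ Y={A} → {A} (+0)
site 2, node EVY: EY={A} ∩ V={A} → {A} (+0)
site 2, node BEOPVY: BOP={C,G,T} ∪ EVY={A} → {A,C,G,T} (+1)
site 3, node OP: O={G} ∪ P={A} → {A,G} (+1)
site 3, node BOP: B={C} ∪ OP={A,G} → {A,C,G} (+1)
site 3, node EY: E={A} ∩ Y={A} → {A} (+0)
site 3, node EVY: EY={A} ∪ V={C} → {A,C} (+1)
site 3, node BEOPVY: BOP={A,C,G} ∩ EVY={A,C} → {A,C} (+0)
site 4, node OP: O={C} ∩ P={C} → {C} (+0)
site 4, node BOP: B={T} ∪ OP={C} → {C,T} (+1)
site 4, node EY: E={C} ∪ Y={T} → {C,T} (+1)
site 4, node EVY: EY={C,T} ∩ V={C} → {C} (+0)
site 4, node BEOPVY: BOP={C,T} ∩ EVY={C} → {C} (+0)
per-site changes: [3, 3, 3, 3, 2]; total = 14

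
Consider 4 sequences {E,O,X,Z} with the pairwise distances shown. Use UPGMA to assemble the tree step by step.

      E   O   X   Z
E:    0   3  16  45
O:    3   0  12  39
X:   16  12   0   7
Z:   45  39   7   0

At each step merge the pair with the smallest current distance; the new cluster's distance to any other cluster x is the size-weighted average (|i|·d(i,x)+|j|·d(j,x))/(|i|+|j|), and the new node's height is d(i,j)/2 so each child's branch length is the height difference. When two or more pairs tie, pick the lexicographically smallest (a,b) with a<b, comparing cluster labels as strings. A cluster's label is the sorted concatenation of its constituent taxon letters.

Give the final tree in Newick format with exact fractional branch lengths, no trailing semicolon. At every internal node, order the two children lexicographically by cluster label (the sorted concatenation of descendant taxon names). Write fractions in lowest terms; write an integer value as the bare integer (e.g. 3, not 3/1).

step 1: merge (E,O) at d=3; branch lengths E→3/2, O→3/2; new cluster EO
  updated: d(EO,X)=14, d(EO,Z)=42
step 2: merge (X,Z) at d=7; branch lengths X→7/2, Z→7/2; new cluster XZ
  updated: d(EO,XZ)=28
step 3: merge (EO,XZ) at d=28; branch lengths EO→25/2, XZ→21/2; new cluster EOXZ
final tree: ((E:3/2,O:3/2):25/2,(X:7/2,Z:7/2):21/2)
total length: 33

((E:3/2,O:3/2):25/2,(X:7/2,Z:7/2):21/2)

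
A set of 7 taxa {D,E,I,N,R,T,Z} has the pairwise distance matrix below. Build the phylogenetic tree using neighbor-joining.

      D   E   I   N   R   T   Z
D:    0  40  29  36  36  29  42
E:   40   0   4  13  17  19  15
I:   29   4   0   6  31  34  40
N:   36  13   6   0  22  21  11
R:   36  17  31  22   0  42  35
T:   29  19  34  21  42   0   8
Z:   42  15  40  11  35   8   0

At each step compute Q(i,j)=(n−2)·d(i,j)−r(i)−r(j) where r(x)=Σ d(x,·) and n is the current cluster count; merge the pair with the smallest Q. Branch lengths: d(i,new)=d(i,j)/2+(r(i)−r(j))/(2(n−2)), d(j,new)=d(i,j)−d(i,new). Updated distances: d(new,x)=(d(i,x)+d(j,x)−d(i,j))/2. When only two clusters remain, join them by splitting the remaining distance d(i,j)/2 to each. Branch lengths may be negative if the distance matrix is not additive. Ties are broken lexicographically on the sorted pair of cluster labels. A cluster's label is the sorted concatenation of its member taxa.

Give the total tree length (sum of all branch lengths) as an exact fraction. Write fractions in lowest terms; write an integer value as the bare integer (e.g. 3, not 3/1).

iteration 1: select T,Z (d=8, Q=-264); attach at lengths (21/5, 19/5); label the merged cluster TZ
  updated: d(D,TZ)=63/2, d(E,TZ)=13, d(I,TZ)=33, d(N,TZ)=12, d(R,TZ)=69/2
iteration 2: select E,I (d=4, Q=-174); attach at lengths (0, 4); label the merged cluster EI
  updated: d(D,EI)=65/2, d(EI,N)=15/2, d(EI,R)=22, d(EI,TZ)=21
iteration 3: select D,R (d=36, Q=-285/2); attach at lengths (259/12, 173/12); label the merged cluster DR
  updated: d(DR,EI)=37/4, d(DR,N)=11, d(DR,TZ)=15
iteration 4: select DR,EI (d=37/4, Q=-109/2); attach at lengths (4, 21/4); label the merged cluster DEIR
  updated: d(DEIR,N)=37/8, d(DEIR,TZ)=107/8
iteration 5: select DEIR,N (d=37/8, Q=-30); attach at lengths (3, 13/8); label the merged cluster DEINR
  updated: d(DEINR,TZ)=83/8
iteration 6: select DEINR,TZ (d=83/8); attach at lengths (83/16, 83/16); label the merged cluster DEINRTZ
final tree: ((((D:259/12,R:173/12):4,(E:0,I:4):21/4):3,N:13/8):83/16,(T:21/5,Z:19/5):83/16)
total length: 289/4

289/4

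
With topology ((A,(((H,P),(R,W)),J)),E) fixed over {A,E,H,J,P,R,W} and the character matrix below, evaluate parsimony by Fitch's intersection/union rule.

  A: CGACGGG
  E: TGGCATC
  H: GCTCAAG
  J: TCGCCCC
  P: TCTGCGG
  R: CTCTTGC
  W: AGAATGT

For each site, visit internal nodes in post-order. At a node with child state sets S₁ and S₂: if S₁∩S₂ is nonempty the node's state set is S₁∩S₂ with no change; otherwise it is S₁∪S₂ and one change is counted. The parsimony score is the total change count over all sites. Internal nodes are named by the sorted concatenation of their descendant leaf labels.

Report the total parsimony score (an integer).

site 0, node HP: H={G} ∪ P={T} → {G,T} (+1)
site 0, node RW: R={C} ∪ W={A} → {A,C} (+1)
site 0, node HPRW: HP={G,T} ∪ RW={A,C} → {A,C,G,T} (+1)
site 0, node HJPRW: HPRW={A,C,G,T} ∩ J={T} → {T} (+0)
site 0, node AHJPRW: A={C} ∪ HJPRW={T} → {C,T} (+1)
site 0, node AEHJPRW: AHJPRW={C,T} ∩ E={T} → {T} (+0)
site 1, node HP: H={C} ∩ P={C} → {C} (+0)
site 1, node RW: R={T} ∪ W={G} → {G,T} (+1)
site 1, node HPRW: HP={C} ∪ RW={G,T} → {C,G,T} (+1)
site 1, node HJPRW: HPRW={C,G,T} ∩ J={C} → {C} (+0)
site 1, node AHJPRW: A={G} ∪ HJPRW={C} → {C,G} (+1)
site 1, node AEHJPRW: AHJPRW={C,G} ∩ E={G} → {G} (+0)
site 2, node HP: H={T} ∩ P={T} → {T} (+0)
site 2, node RW: R={C} ∪ W={A} → {A,C} (+1)
site 2, node HPRW: HP={T} ∪ RW={A,C} → {A,C,T} (+1)
site 2, node HJPRW: HPRW={A,C,T} ∪ J={G} → {A,C,G,T} (+1)
site 2, node AHJPRW: A={A} ∩ HJPRW={A,C,G,T} → {A} (+0)
site 2, node AEHJPRW: AHJPRW={A} ∪ E={G} → {A,G} (+1)
site 3, node HP: H={C} ∪ P={G} → {C,G} (+1)
site 3, node RW: R={T} ∪ W={A} → {A,T} (+1)
site 3, node HPRW: HP={C,G} ∪ RW={A,T} → {A,C,G,T} (+1)
site 3, node HJPRW: HPRW={A,C,G,T} ∩ J={C} → {C} (+0)
site 3, node AHJPRW: A={C} ∩ HJPRW={C} → {C} (+0)
site 3, node AEHJPRW: AHJPRW={C} ∩ E={C} → {C} (+0)
site 4, node HP: H={A} ∪ P={C} → {A,C} (+1)
site 4, node RW: R={T} ∩ W={T} → {T} (+0)
site 4, node HPRW: HP={A,C} ∪ RW={T} → {A,C,T} (+1)
site 4, node HJPRW: HPRW={A,C,T} ∩ J={C} → {C} (+0)
site 4, node AHJPRW: A={G} ∪ HJPRW={C} → {C,G} (+1)
site 4, node AEHJPRW: AHJPRW={C,G} ∪ E={A} → {A,C,G} (+1)
site 5, node HP: H={A} ∪ P={G} → {A,G} (+1)
site 5, node RW: R={G} ∩ W={G} → {G} (+0)
site 5, node HPRW: HP={A,G} ∩ RW={G} → {G} (+0)
site 5, node HJPRW: HPRW={G} ∪ J={C} → {C,G} (+1)
site 5, node AHJPRW: A={G} ∩ HJPRW={C,G} → {G} (+0)
site 5, node AEHJPRW: AHJPRW={G} ∪ E={T} → {G,T} (+1)
site 6, node HP: H={G} ∩ P={G} → {G} (+0)
site 6, node RW: R={C} ∪ W={T} → {C,T} (+1)
site 6, node HPRW: HP={G} ∪ RW={C,T} → {C,G,T} (+1)
site 6, node HJPRW: HPRW={C,G,T} ∩ J={C} → {C} (+0)
site 6, node AHJPRW: A={G} ∪ HJPRW={C} → {C,G} (+1)
site 6, node AEHJPRW: AHJPRW={C,G} ∩ E={C} → {C} (+0)
per-site changes: [4, 3, 4, 3, 4, 3, 3]; total = 24

24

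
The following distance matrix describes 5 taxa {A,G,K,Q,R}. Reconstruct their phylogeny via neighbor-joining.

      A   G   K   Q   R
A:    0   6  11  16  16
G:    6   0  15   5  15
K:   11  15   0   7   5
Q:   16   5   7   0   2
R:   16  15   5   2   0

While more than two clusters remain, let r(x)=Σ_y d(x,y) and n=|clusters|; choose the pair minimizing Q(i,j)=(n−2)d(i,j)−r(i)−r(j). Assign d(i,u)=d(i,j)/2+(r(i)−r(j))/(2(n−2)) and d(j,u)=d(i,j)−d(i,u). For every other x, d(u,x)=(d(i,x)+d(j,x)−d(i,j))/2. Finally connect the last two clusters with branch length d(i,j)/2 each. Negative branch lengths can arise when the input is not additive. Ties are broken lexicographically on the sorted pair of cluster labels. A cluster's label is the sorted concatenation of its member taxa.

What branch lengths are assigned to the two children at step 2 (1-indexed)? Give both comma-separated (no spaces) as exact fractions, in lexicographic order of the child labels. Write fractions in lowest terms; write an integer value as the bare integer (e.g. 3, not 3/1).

1. join A+G (d=6, Q=-72) ⇒ AG; edges |A|=13/3, |G|=5/3
  updated: d(AG,K)=10, d(AG,Q)=15/2, d(AG,R)=25/2
2. join AG+K (d=10, Q=-32) ⇒ AGK; edges |AG|=7, |K|=3
  updated: d(AGK,Q)=9/4, d(AGK,R)=15/4
3. join AGK+Q (d=9/4, Q=-8) ⇒ AGKQ; edges |AGK|=2, |Q|=1/4
  updated: d(AGKQ,R)=7/4
4. join AGKQ+R (d=7/4) ⇒ AGKQR; edges |AGKQ|=7/8, |R|=7/8
final tree: ((((A:13/3,G:5/3):7,K:3):2,Q:1/4):7/8,R:7/8)
total length: 20

7,3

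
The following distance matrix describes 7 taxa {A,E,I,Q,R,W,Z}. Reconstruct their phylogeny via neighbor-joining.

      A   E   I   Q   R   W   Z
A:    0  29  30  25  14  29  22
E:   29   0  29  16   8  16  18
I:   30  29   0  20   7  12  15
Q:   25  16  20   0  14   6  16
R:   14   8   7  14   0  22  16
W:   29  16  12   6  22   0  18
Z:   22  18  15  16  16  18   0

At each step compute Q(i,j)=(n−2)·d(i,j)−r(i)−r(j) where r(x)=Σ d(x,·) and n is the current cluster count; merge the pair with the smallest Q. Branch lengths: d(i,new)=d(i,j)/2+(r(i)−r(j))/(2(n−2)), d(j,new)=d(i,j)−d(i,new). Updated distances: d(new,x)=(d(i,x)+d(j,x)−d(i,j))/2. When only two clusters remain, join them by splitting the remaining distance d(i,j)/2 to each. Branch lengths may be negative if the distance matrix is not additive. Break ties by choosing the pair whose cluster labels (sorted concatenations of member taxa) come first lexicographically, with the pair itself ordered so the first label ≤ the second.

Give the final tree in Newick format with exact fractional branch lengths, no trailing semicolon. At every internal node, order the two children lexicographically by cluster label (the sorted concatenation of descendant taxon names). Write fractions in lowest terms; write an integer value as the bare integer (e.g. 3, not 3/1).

step 1: merge (Q,W) at d=6, Q=-170; branch lengths Q→12/5, W→18/5; new cluster QW
  updated: d(A,QW)=24, d(E,QW)=13, d(I,QW)=13, d(QW,R)=15, d(QW,Z)=14
step 2: merge (I,R) at d=7, Q=-126; branch lengths I→31/4, R→-3/4; new cluster IR
  updated: d(A,IR)=37/2, d(E,IR)=15, d(IR,QW)=21/2, d(IR,Z)=12
step 3: merge (E,QW) at d=13, Q=-195/2; branch lengths E→35/4, QW→17/4; new cluster EQW
  updated: d(A,EQW)=20, d(EQW,IR)=25/4, d(EQW,Z)=19/2
step 4: merge (A,IR) at d=37/2, Q=-241/4; branch lengths A→243/16, IR→53/16; new cluster AIR
  updated: d(AIR,EQW)=31/8, d(AIR,Z)=31/4
step 5: merge (AIR,EQW) at d=31/8, Q=-169/8; branch lengths AIR→17/16, EQW→45/16; new cluster AEIQRW
  updated: d(AEIQRW,Z)=107/16
step 6: merge (AEIQRW,Z) at d=107/16; branch lengths AEIQRW→107/32, Z→107/32; new cluster AEIQRWZ
final tree: (((A:243/16,(I:31/4,R:-3/4):53/16):17/16,(E:35/4,(Q:12/5,W:18/5):17/4):45/16):107/32,Z:107/32)
total length: 881/16

(((A:243/16,(I:31/4,R:-3/4):53/16):17/16,(E:35/4,(Q:12/5,W:18/5):17/4):45/16):107/32,Z:107/32)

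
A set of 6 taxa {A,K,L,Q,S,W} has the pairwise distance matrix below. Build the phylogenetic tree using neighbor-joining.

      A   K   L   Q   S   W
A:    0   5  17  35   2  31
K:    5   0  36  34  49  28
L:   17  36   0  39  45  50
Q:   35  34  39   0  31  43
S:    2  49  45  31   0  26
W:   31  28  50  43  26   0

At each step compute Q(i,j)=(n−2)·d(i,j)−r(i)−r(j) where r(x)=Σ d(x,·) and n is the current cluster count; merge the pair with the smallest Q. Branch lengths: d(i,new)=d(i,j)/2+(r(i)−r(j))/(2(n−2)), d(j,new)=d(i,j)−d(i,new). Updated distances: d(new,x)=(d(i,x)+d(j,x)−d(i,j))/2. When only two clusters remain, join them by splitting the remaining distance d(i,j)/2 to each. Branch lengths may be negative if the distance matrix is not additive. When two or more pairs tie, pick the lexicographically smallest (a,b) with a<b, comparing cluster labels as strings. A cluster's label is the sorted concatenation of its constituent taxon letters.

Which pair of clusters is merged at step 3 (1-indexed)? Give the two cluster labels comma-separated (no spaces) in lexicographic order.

iteration 1: select A,S (d=2, Q=-235); attach at lengths (-55/8, 71/8); label the merged cluster AS
  updated: d(AS,K)=26, d(AS,L)=30, d(AS,Q)=32, d(AS,W)=55/2
iteration 2: select K,W (d=28, Q=-377/2); attach at lengths (119/12, 217/12); label the merged cluster KW
  updated: d(AS,KW)=51/4, d(KW,L)=29, d(KW,Q)=49/2
iteration 3: select AS,KW (d=51/4, Q=-231/2); attach at lengths (17/2, 17/4); label the merged cluster AKSW
  updated: d(AKSW,L)=185/8, d(AKSW,Q)=175/8
iteration 4: select AKSW,L (d=185/8, Q=-84); attach at lengths (3, 161/8); label the merged cluster AKLSW
  updated: d(AKLSW,Q)=151/8
iteration 5: select AKLSW,Q (d=151/8); attach at lengths (151/16, 151/16); label the merged cluster AKLQSW
final tree: ((((A:-55/8,S:71/8):17/2,(K:119/12,W:217/12):17/4):3,L:161/8):151/16,Q:151/16)
total length: 339/4

AS,KW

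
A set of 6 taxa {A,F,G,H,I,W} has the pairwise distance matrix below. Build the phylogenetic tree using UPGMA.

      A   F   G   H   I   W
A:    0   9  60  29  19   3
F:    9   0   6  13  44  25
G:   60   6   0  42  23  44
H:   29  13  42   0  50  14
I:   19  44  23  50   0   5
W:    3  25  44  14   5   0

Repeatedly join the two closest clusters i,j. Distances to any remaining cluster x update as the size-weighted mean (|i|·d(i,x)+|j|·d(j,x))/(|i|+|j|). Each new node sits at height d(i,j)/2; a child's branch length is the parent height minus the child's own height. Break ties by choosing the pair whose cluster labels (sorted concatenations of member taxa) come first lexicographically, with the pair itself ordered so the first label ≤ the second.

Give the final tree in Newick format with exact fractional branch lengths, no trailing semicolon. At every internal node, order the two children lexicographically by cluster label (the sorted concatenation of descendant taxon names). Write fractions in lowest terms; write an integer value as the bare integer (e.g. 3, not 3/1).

(((A:3/2,W:3/2):9/2,I:6):95/9,((F:3,G:3):43/4,H:55/4):101/36)

step 1: merge (A,W) at d=3; branch lengths A→3/2, W→3/2; new cluster AW
  updated: d(AW,F)=17, d(AW,G)=52, d(AW,H)=43/2, d(AW,I)=12
step 2: merge (F,G) at d=6; branch lengths F→3, G→3; new cluster FG
  updated: d(AW,FG)=69/2, d(FG,H)=55/2, d(FG,I)=67/2
step 3: merge (AW,I) at d=12; branch lengths AW→9/2, I→6; new cluster AIW
  updated: d(AIW,FG)=205/6, d(AIW,H)=31
step 4: merge (FG,H) at d=55/2; branch lengths FG→43/4, H→55/4; new cluster FGH
  updated: d(AIW,FGH)=298/9
step 5: merge (AIW,FGH) at d=298/9; branch lengths AIW→95/9, FGH→101/36; new cluster AFGHIW
final tree: (((A:3/2,W:3/2):9/2,I:6):95/9,((F:3,G:3):43/4,H:55/4):101/36)
total length: 2065/36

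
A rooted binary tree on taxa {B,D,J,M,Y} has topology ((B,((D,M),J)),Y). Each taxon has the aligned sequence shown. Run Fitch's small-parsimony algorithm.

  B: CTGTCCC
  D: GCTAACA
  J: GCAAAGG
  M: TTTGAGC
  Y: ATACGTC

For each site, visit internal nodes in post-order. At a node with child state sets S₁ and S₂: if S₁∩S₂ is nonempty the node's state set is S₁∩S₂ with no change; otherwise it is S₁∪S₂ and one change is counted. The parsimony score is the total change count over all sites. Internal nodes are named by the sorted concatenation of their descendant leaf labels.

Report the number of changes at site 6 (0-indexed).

[col 0] DM: children D:{G}, M:{T} ∪→ {G,T}; cost 1
[col 0] DJM: children DM:{G,T}, J:{G} ∩→ {G}; cost 0
[col 0] BDJM: children B:{C}, DJM:{G} ∪→ {C,G}; cost 1
[col 0] BDJMY: children BDJM:{C,G}, Y:{A} ∪→ {A,C,G}; cost 1
[col 1] DM: children D:{C}, M:{T} ∪→ {C,T}; cost 1
[col 1] DJM: children DM:{C,T}, J:{C} ∩→ {C}; cost 0
[col 1] BDJM: children B:{T}, DJM:{C} ∪→ {C,T}; cost 1
[col 1] BDJMY: children BDJM:{C,T}, Y:{T} ∩→ {T}; cost 0
[col 2] DM: children D:{T}, M:{T} ∩→ {T}; cost 0
[col 2] DJM: children DM:{T}, J:{A} ∪→ {A,T}; cost 1
[col 2] BDJM: children B:{G}, DJM:{A,T} ∪→ {A,G,T}; cost 1
[col 2] BDJMY: children BDJM:{A,G,T}, Y:{A} ∩→ {A}; cost 0
[col 3] DM: children D:{A}, M:{G} ∪→ {A,G}; cost 1
[col 3] DJM: children DM:{A,G}, J:{A} ∩→ {A}; cost 0
[col 3] BDJM: children B:{T}, DJM:{A} ∪→ {A,T}; cost 1
[col 3] BDJMY: children BDJM:{A,T}, Y:{C} ∪→ {A,C,T}; cost 1
[col 4] DM: children D:{A}, M:{A} ∩→ {A}; cost 0
[col 4] DJM: children DM:{A}, J:{A} ∩→ {A}; cost 0
[col 4] BDJM: children B:{C}, DJM:{A} ∪→ {A,C}; cost 1
[col 4] BDJMY: children BDJM:{A,C}, Y:{G} ∪→ {A,C,G}; cost 1
[col 5] DM: children D:{C}, M:{G} ∪→ {C,G}; cost 1
[col 5] DJM: children DM:{C,G}, J:{G} ∩→ {G}; cost 0
[col 5] BDJM: children B:{C}, DJM:{G} ∪→ {C,G}; cost 1
[col 5] BDJMY: children BDJM:{C,G}, Y:{T} ∪→ {C,G,T}; cost 1
[col 6] DM: children D:{A}, M:{C} ∪→ {A,C}; cost 1
[col 6] DJM: children DM:{A,C}, J:{G} ∪→ {A,C,G}; cost 1
[col 6] BDJM: children B:{C}, DJM:{A,C,G} ∩→ {C}; cost 0
[col 6] BDJMY: children BDJM:{C}, Y:{C} ∩→ {C}; cost 0
per-site changes: [3, 2, 2, 3, 2, 3, 2]; total = 17

2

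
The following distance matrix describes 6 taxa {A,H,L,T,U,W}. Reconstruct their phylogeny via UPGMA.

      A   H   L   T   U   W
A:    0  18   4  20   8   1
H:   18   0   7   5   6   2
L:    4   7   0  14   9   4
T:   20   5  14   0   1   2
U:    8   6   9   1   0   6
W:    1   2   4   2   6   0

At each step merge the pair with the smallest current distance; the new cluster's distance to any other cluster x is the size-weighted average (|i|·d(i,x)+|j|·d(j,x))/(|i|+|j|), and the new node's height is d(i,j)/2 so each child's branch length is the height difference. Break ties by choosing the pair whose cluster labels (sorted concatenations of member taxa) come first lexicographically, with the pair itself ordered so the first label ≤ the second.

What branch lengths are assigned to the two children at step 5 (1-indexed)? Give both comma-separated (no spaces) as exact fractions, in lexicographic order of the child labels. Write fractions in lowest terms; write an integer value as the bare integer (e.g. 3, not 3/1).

25/9,73/36

iteration 1: select A,W (d=1); attach at lengths (1/2, 1/2); label the merged cluster AW
  updated: d(AW,H)=10, d(AW,L)=4, d(AW,T)=11, d(AW,U)=7
iteration 2: select T,U (d=1); attach at lengths (1/2, 1/2); label the merged cluster TU
  updated: d(AW,TU)=9, d(H,TU)=11/2, d(L,TU)=23/2
iteration 3: select AW,L (d=4); attach at lengths (3/2, 2); label the merged cluster ALW
  updated: d(ALW,H)=9, d(ALW,TU)=59/6
iteration 4: select H,TU (d=11/2); attach at lengths (11/4, 9/4); label the merged cluster HTU
  updated: d(ALW,HTU)=86/9
iteration 5: select ALW,HTU (d=86/9); attach at lengths (25/9, 73/36); label the merged cluster AHLTUW
final tree: (((A:1/2,W:1/2):3/2,L:2):25/9,(H:11/4,(T:1/2,U:1/2):9/4):73/36)
total length: 551/36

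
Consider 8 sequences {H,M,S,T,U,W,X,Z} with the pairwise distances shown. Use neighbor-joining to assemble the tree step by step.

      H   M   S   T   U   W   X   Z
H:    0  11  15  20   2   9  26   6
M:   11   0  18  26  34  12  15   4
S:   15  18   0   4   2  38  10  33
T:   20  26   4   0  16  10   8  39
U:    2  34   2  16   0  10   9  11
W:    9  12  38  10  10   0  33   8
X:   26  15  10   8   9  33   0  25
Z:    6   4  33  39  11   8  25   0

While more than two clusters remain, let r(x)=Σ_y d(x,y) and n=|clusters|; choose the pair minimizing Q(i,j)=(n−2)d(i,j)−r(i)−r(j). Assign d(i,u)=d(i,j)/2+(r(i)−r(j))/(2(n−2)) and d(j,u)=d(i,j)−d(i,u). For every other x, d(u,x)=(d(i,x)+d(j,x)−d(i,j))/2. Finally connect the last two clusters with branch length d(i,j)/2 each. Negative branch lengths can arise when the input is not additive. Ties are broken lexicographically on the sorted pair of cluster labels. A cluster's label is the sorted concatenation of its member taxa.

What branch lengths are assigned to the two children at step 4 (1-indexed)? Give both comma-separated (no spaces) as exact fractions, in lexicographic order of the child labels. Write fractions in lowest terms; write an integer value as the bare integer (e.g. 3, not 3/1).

iteration 1: select M,Z (d=4, Q=-222); attach at lengths (3/2, 5/2); label the merged cluster MZ
  updated: d(H,MZ)=13/2, d(MZ,S)=47/2, d(MZ,T)=61/2, d(MZ,U)=41/2, d(MZ,W)=8, d(MZ,X)=18
iteration 2: select MZ,W (d=8, Q=-175); attach at lengths (39/10, 41/10); label the merged cluster MWZ
  updated: d(H,MWZ)=15/4, d(MWZ,S)=107/4, d(MWZ,T)=65/4, d(MWZ,U)=45/4, d(MWZ,X)=43/2
iteration 3: select H,MWZ (d=15/4, Q=-525/4); attach at lengths (9/32, 111/32); label the merged cluster HMWZ
  updated: d(HMWZ,S)=19, d(HMWZ,T)=65/4, d(HMWZ,U)=19/4, d(HMWZ,X)=175/8
iteration 4: select HMWZ,U (d=19/4, Q=-635/8); attach at lengths (355/48, -127/48); label the merged cluster HMUWZ
  updated: d(HMUWZ,S)=65/8, d(HMUWZ,T)=55/4, d(HMUWZ,X)=209/16
iteration 5: select HMUWZ,S (d=65/8, Q=-653/16); attach at lengths (465/64, 55/64); label the merged cluster HMSUWZ
  updated: d(HMSUWZ,T)=77/16, d(HMSUWZ,X)=239/32
iteration 6: select HMSUWZ,T (d=77/16, Q=-649/32); attach at lengths (137/64, 171/64); label the merged cluster HMSTUWZ
  updated: d(HMSTUWZ,X)=341/64
iteration 7: select HMSTUWZ,X (d=341/64); attach at lengths (341/128, 341/128); label the merged cluster HMSTUWXZ
final tree: (((((H:9/32,((M:3/2,Z:5/2):39/10,W:41/10):111/32):355/48,U:-127/48):465/64,S:55/64):137/64,T:171/64):341/128,X:341/128)
total length: 2481/64

355/48,-127/48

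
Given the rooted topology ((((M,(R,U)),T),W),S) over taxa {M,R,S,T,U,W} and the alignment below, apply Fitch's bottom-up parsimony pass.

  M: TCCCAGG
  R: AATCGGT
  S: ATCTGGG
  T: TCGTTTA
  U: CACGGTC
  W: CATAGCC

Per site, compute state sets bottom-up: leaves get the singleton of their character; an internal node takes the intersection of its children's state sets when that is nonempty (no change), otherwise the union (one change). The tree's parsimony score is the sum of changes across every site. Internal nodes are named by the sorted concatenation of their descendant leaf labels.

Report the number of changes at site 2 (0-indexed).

[col 0] RU: children R:{A}, U:{C} ∪→ {A,C}; cost 1
[col 0] MRU: children M:{T}, RU:{A,C} ∪→ {A,C,T}; cost 1
[col 0] MRTU: children MRU:{A,C,T}, T:{T} ∩→ {T}; cost 0
[col 0] MRTUW: children MRTU:{T}, W:{C} ∪→ {C,T}; cost 1
[col 0] MRSTUW: children MRTUW:{C,T}, S:{A} ∪→ {A,C,T}; cost 1
[col 1] RU: children R:{A}, U:{A} ∩→ {A}; cost 0
[col 1] MRU: children M:{C}, RU:{A} ∪→ {A,C}; cost 1
[col 1] MRTU: children MRU:{A,C}, T:{C} ∩→ {C}; cost 0
[col 1] MRTUW: children MRTU:{C}, W:{A} ∪→ {A,C}; cost 1
[col 1] MRSTUW: children MRTUW:{A,C}, S:{T} ∪→ {A,C,T}; cost 1
[col 2] RU: children R:{T}, U:{C} ∪→ {C,T}; cost 1
[col 2] MRU: children M:{C}, RU:{C,T} ∩→ {C}; cost 0
[col 2] MRTU: children MRU:{C}, T:{G} ∪→ {C,G}; cost 1
[col 2] MRTUW: children MRTU:{C,G}, W:{T} ∪→ {C,G,T}; cost 1
[col 2] MRSTUW: children MRTUW:{C,G,T}, S:{C} ∩→ {C}; cost 0
[col 3] RU: children R:{C}, U:{G} ∪→ {C,G}; cost 1
[col 3] MRU: children M:{C}, RU:{C,G} ∩→ {C}; cost 0
[col 3] MRTU: children MRU:{C}, T:{T} ∪→ {C,T}; cost 1
[col 3] MRTUW: children MRTU:{C,T}, W:{A} ∪→ {A,C,T}; cost 1
[col 3] MRSTUW: children MRTUW:{A,C,T}, S:{T} ∩→ {T}; cost 0
[col 4] RU: children R:{G}, U:{G} ∩→ {G}; cost 0
[col 4] MRU: children M:{A}, RU:{G} ∪→ {A,G}; cost 1
[col 4] MRTU: children MRU:{A,G}, T:{T} ∪→ {A,G,T}; cost 1
[col 4] MRTUW: children MRTU:{A,G,T}, W:{G} ∩→ {G}; cost 0
[col 4] MRSTUW: children MRTUW:{G}, S:{G} ∩→ {G}; cost 0
[col 5] RU: children R:{G}, U:{T} ∪→ {G,T}; cost 1
[col 5] MRU: children M:{G}, RU:{G,T} ∩→ {G}; cost 0
[col 5] MRTU: children MRU:{G}, T:{T} ∪→ {G,T}; cost 1
[col 5] MRTUW: children MRTU:{G,T}, W:{C} ∪→ {C,G,T}; cost 1
[col 5] MRSTUW: children MRTUW:{C,G,T}, S:{G} ∩→ {G}; cost 0
[col 6] RU: children R:{T}, U:{C} ∪→ {C,T}; cost 1
[col 6] MRU: children M:{G}, RU:{C,T} ∪→ {C,G,T}; cost 1
[col 6] MRTU: children MRU:{C,G,T}, T:{A} ∪→ {A,C,G,T}; cost 1
[col 6] MRTUW: children MRTU:{A,C,G,T}, W:{C} ∩→ {C}; cost 0
[col 6] MRSTUW: children MRTUW:{C}, S:{G} ∪→ {C,G}; cost 1
per-site changes: [4, 3, 3, 3, 2, 3, 4]; total = 22

3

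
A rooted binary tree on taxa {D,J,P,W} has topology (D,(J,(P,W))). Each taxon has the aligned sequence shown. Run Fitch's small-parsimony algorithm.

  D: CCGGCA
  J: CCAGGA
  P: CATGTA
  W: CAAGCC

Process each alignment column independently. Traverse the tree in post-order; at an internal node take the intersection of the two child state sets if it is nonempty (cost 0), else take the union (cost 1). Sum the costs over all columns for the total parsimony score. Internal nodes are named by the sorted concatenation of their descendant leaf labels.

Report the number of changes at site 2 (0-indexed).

2

PW@0: {C} ∩ {C} = {C} (intersection, +0)
JPW@0: {C} ∩ {C} = {C} (intersection, +0)
DJPW@0: {C} ∩ {C} = {C} (intersection, +0)
PW@1: {A} ∩ {A} = {A} (intersection, +0)
JPW@1: {C} ∪ {A} = {A,C} (union, +1)
DJPW@1: {C} ∩ {A,C} = {C} (intersection, +0)
PW@2: {T} ∪ {A} = {A,T} (union, +1)
JPW@2: {A} ∩ {A,T} = {A} (intersection, +0)
DJPW@2: {G} ∪ {A} = {A,G} (union, +1)
PW@3: {G} ∩ {G} = {G} (intersection, +0)
JPW@3: {G} ∩ {G} = {G} (intersection, +0)
DJPW@3: {G} ∩ {G} = {G} (intersection, +0)
PW@4: {T} ∪ {C} = {C,T} (union, +1)
JPW@4: {G} ∪ {C,T} = {C,G,T} (union, +1)
DJPW@4: {C} ∩ {C,G,T} = {C} (intersection, +0)
PW@5: {A} ∪ {C} = {A,C} (union, +1)
JPW@5: {A} ∩ {A,C} = {A} (intersection, +0)
DJPW@5: {A} ∩ {A} = {A} (intersection, +0)
per-site changes: [0, 1, 2, 0, 2, 1]; total = 6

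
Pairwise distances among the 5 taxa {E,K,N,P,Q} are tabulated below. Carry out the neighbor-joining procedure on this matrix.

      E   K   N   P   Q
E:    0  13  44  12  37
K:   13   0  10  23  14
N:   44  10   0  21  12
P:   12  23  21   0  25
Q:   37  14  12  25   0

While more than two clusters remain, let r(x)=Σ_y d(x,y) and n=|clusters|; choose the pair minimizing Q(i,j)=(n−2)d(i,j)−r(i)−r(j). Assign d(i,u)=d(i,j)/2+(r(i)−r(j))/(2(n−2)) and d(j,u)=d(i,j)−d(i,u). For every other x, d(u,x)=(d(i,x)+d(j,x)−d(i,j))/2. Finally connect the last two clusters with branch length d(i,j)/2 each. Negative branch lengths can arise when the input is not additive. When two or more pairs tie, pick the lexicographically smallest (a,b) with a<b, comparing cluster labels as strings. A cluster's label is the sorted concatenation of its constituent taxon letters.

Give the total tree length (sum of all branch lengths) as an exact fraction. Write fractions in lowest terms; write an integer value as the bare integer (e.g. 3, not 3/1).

343/8

iteration 1: select E,P (d=12, Q=-151); attach at lengths (61/6, 11/6); label the merged cluster EP
  updated: d(EP,K)=12, d(EP,N)=53/2, d(EP,Q)=25
iteration 2: select EP,K (d=12, Q=-151/2); attach at lengths (103/8, -7/8); label the merged cluster EKP
  updated: d(EKP,N)=49/4, d(EKP,Q)=27/2
iteration 3: select EKP,N (d=49/4, Q=-151/4); attach at lengths (55/8, 43/8); label the merged cluster EKNP
  updated: d(EKNP,Q)=53/8
iteration 4: select EKNP,Q (d=53/8); attach at lengths (53/16, 53/16); label the merged cluster EKNPQ
final tree: ((((E:61/6,P:11/6):103/8,K:-7/8):55/8,N:43/8):53/16,Q:53/16)
total length: 343/8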